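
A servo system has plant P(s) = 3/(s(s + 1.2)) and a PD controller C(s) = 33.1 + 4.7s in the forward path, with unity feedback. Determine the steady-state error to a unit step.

The open loop C(s)P(s) has a pole at the origin (type 1), so the static position error constant is infinite and e_ss = 1/(1+∞) = 0.

0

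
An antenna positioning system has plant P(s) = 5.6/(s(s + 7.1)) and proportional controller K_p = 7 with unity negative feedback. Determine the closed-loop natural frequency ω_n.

The closed-loop denominator is s(s+7.1) + 7·5.6 = s² + 7.1s + 39.2.
So ω_n² = 39.2 ⇒ ω_n = 6.261 rad/s, and ζ = 7.1/(2ω_n) = 0.567.

ω_n = 6.26 rad/s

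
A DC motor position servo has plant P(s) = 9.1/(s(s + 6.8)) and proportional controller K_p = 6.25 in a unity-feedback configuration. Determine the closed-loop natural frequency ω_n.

ω_n = 7.54 rad/s

With unity feedback the closed-loop characteristic equation is s² + 6.8s + 6.25·9.1 = s² + 6.8s + 56.88 = 0.
Matching s² + 2ζω_n s + ω_n²: ω_n = √56.88 = 7.542 rad/s and 2ζω_n = 6.8, so ζ = 6.8/(2·7.542) = 0.451.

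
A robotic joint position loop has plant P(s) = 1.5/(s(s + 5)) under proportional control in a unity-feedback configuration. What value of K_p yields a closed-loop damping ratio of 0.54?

K_p = 14.3

Closed-loop characteristic equation: s² + 5s + K_p·1.5 = 0.
So ω_n = √(1.5K_p) and 2ζω_n = 5, giving ζ = 5/(2√(1.5K_p)).
Setting ζ = 0.54: √(1.5K_p) = 5/(2·0.54) = 4.63, so K_p = 21.43/1.5 = 14.3.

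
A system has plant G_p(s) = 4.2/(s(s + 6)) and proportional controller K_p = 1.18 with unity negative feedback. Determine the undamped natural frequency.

ω_n = 2.23 rad/s

1 + K_p·G_p(s) = 0 gives s² + 6s + 4.956 = 0.
Matching s² + 2ζω_n s + ω_n²: ω_n = √4.956 = 2.226 rad/s and 2ζω_n = 6, so ζ = 6/(2·2.226) = 1.35.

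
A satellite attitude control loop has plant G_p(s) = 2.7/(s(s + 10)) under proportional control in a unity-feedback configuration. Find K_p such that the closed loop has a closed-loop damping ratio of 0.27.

K_p = 127

Closed-loop characteristic equation: s² + 10s + K_p·2.7 = 0.
So ω_n = √(2.7K_p) and 2ζω_n = 10, giving ζ = 10/(2√(2.7K_p)).
Setting ζ = 0.27: √(2.7K_p) = 10/(2·0.27) = 18.52, so K_p = 342.9/2.7 = 127.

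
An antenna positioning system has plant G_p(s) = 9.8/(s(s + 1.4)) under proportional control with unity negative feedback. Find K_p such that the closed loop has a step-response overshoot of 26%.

K_p = 0.322

From %OS = 100·exp(−πζ/√(1−ζ²)) = 26%, ζ = −ln(0.26)/√(π²+ln²(0.26)) = 0.3941.
Characteristic equation s² + 1.4s + 9.8K_p = 0 gives ζ = 1.4/(2√(9.8K_p)).
Setting ζ = 0.3941: √(9.8K_p) = 1.4/(2·0.3941) = 1.776, so K_p = 3.155/9.8 = 0.322.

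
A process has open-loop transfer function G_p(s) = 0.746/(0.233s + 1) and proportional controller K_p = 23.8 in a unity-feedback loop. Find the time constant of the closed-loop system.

τ = 0.0124 s

Closed loop: T(s) = K_p·G_p/(1+K_p·G_p) = 17.75/(0.233s + 1 + 17.75), with pole at s = −(1 + 17.75)/0.233 = −80.49.
Closed-loop time constant τ = 1/80.49 = 0.0124 s.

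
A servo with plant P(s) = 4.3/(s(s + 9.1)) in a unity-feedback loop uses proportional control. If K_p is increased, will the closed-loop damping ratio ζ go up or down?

decrease

ζ = 9.1/(2√(4.3K_p)); increasing K_p raises the denominator, so ζ falls.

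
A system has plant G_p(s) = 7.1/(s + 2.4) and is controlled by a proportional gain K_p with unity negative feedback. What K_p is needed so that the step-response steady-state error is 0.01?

K_p = 33.5

Steady-state error for a unit step on this type-0 loop is 1/(1 + K_p·G_p(0)).
G_p(0) = 2.958. Require 1/(1 + K_p·2.958) = 0.01, so 1 + 2.958·K_p = 100.
K_p = (100 − 1)/2.958 = 33.5.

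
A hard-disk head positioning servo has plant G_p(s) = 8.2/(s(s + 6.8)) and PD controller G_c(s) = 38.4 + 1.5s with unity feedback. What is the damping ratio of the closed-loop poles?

ζ = 0.538

Forward path: (38.4 + 1.5s)·8.2/(s(s+6.8)). The closed-loop characteristic equation is s² + (6.8 + 8.2·1.5)s + 8.2·38.4 = 0.
That is s² + 19.1s + 314.9 = 0, so ω_n = 17.74 rad/s and ζ = 19.1/(2·17.74) = 0.5382.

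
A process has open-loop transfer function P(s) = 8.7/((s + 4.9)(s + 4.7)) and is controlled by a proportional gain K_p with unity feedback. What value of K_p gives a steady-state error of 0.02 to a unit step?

K_p = 130

The loop is type 0, so e_ss(step) = 1/(1 + K_pos) with K_pos = K_p·P(0).
P(0) = 0.3778. Require 1/(1 + K_p·0.3778) = 0.02, so 1 + 0.3778·K_p = 50.
K_p = (50 − 1)/0.3778 = 130.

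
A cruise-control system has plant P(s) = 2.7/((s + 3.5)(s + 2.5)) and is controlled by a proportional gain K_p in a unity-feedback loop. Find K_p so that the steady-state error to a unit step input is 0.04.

The loop is type 0, so e_ss(step) = 1/(1 + K_pos) with K_pos = K_p·P(0).
P(0) = 0.3086. Require 1/(1 + K_p·0.3086) = 0.04, so 1 + 0.3086·K_p = 25.
K_p = (25 − 1)/0.3086 = 77.8.

K_p = 77.8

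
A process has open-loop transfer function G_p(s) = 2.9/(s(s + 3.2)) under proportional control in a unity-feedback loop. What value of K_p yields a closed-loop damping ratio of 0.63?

Closed-loop characteristic equation: s² + 3.2s + K_p·2.9 = 0.
So ω_n = √(2.9K_p) and 2ζω_n = 3.2, giving ζ = 3.2/(2√(2.9K_p)).
Setting ζ = 0.63: √(2.9K_p) = 3.2/(2·0.63) = 2.54, so K_p = 6.45/2.9 = 2.22.

K_p = 2.22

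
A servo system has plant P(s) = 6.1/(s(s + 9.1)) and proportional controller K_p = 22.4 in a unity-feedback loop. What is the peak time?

T_p = 0.292 s

Closed-loop characteristic equation: s² + 9.1s + 136.6 = 0, so ω_n = 11.69 rad/s and ζ = 9.1/(2·11.69) = 0.3892.
Damped frequency ω_d = ω_n√(1−ζ²) = 10.77 rad/s, so peak time T_p = π/ω_d = 0.292 s.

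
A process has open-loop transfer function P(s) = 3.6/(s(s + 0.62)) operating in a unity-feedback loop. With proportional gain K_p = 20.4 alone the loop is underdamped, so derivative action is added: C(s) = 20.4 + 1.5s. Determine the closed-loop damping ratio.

Forward path: (20.4 + 1.5s)·3.6/(s(s+0.62)). The closed-loop characteristic equation is s² + (0.62 + 3.6·1.5)s + 3.6·20.4 = 0.
That is s² + 6.02s + 73.44 = 0, so ω_n = 8.57 rad/s and ζ = 6.02/(2·8.57) = 0.3512.

ζ = 0.351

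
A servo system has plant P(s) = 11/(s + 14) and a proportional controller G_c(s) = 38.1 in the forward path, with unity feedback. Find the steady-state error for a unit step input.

The loop is type 0. Static position error constant K_pos = G_c(0)·P(0) = 38.1·0.7857 = 29.94.
Steady-state error to a unit step: e_ss = 1/(1+K_pos) = 1/30.94 = 0.0323.

0.0323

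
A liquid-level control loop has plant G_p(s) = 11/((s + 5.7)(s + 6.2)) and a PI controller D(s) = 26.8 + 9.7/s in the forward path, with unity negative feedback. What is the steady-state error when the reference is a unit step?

The open loop D(s)G_p(s) has a pole at the origin (type 1), so the static position error constant is infinite and e_ss = 1/(1+∞) = 0.

0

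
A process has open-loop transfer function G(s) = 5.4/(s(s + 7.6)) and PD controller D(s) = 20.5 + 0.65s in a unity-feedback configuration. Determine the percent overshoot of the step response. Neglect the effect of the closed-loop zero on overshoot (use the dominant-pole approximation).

14.2%

Forward path: (20.5 + 0.65s)·5.4/(s(s+7.6)). The closed-loop characteristic equation is s² + (7.6 + 5.4·0.65)s + 5.4·20.5 = 0.
That is s² + 11.11s + 110.7 = 0, so ω_n = 10.52 rad/s and ζ = 11.11/(2·10.52) = 0.528.
%OS = 100·exp(−πζ/√(1−ζ²)) = 14.2%.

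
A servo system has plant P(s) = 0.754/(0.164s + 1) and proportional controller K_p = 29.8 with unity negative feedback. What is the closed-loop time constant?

τ = 0.00699 s

Closed loop: T(s) = K_p·P/(1+K_p·P) = 22.47/(0.164s + 1 + 22.47), with pole at s = −(1 + 22.47)/0.164 = −143.1.
Closed-loop time constant τ = 1/143.1 = 0.00699 s.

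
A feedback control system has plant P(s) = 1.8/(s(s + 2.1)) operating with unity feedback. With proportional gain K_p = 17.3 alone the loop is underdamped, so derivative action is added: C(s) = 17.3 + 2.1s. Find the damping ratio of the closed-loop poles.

Forward path: (17.3 + 2.1s)·1.8/(s(s+2.1)). The closed-loop characteristic equation is s² + (2.1 + 1.8·2.1)s + 1.8·17.3 = 0.
That is s² + 5.88s + 31.14 = 0, so ω_n = 5.58 rad/s and ζ = 5.88/(2·5.58) = 0.5269.

ζ = 0.527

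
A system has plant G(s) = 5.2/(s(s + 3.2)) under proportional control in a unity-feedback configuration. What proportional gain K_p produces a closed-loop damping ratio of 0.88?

Closed-loop characteristic equation: s² + 3.2s + K_p·5.2 = 0.
So ω_n = √(5.2K_p) and 2ζω_n = 3.2, giving ζ = 3.2/(2√(5.2K_p)).
Setting ζ = 0.88: √(5.2K_p) = 3.2/(2·0.88) = 1.818, so K_p = 3.306/5.2 = 0.636.

K_p = 0.636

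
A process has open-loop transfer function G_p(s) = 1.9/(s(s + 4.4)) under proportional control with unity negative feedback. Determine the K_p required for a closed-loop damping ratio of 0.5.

K_p = 10.2

Closed-loop characteristic equation: s² + 4.4s + K_p·1.9 = 0.
So ω_n = √(1.9K_p) and 2ζω_n = 4.4, giving ζ = 4.4/(2√(1.9K_p)).
Setting ζ = 0.5: √(1.9K_p) = 4.4/(2·0.5) = 4.4, so K_p = 19.36/1.9 = 10.2.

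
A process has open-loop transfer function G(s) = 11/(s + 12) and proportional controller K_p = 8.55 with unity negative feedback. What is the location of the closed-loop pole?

Closed-loop transfer function: T(s) = K_p·G(s)/(1 + K_p·G(s)) = 94.05/(s + 12 + 94.05) = 94.05/(s + 106.1).
The closed-loop pole is at s = −106.1.

s = -106.1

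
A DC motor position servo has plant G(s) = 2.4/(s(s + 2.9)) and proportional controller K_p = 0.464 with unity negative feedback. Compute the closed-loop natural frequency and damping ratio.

1 + K_p·G(s) = 0 gives s² + 2.9s + 1.114 = 0.
So ω_n² = 1.114 ⇒ ω_n = 1.055 rad/s, and ζ = 2.9/(2ω_n) = 1.37.

ω_n = 1.06 rad/s, ζ = 1.37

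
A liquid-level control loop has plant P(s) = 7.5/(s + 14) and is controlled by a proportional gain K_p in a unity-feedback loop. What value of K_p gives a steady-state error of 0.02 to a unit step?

Steady-state error for a unit step on this type-0 loop is 1/(1 + K_p·P(0)).
P(0) = 0.5357. Require 1/(1 + K_p·0.5357) = 0.02, so 1 + 0.5357·K_p = 50.
K_p = (50 − 1)/0.5357 = 91.5.

K_p = 91.5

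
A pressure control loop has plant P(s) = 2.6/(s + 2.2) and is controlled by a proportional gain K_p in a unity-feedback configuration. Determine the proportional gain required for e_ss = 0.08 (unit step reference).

K_p = 9.73

For a type-0 loop with proportional control, e_ss = 1/(1 + K_p·P(0)).
P(0) = 1.182. Require 1/(1 + K_p·1.182) = 0.08, so 1 + 1.182·K_p = 12.5.
K_p = (12.5 − 1)/1.182 = 9.73.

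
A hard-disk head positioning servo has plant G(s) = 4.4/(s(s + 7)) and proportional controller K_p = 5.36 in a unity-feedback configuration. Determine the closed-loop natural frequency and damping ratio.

ω_n = 4.86 rad/s, ζ = 0.721

The closed-loop denominator is s(s+7) + 5.36·4.4 = s² + 7s + 23.58.
So ω_n² = 23.58 ⇒ ω_n = 4.856 rad/s, and ζ = 7/(2ω_n) = 0.721.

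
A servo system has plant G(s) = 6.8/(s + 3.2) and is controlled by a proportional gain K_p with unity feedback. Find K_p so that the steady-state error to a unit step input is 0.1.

For a type-0 loop with proportional control, e_ss = 1/(1 + K_p·G(0)).
G(0) = 2.125. Require 1/(1 + K_p·2.125) = 0.1, so 1 + 2.125·K_p = 10.
K_p = (10 − 1)/2.125 = 4.24.

K_p = 4.24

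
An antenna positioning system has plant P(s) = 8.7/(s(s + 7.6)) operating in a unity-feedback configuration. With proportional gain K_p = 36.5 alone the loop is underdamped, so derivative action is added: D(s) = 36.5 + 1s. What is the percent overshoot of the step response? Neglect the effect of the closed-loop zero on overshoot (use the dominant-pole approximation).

19.9%

Forward path: (36.5 + 1s)·8.7/(s(s+7.6)). The closed-loop characteristic equation is s² + (7.6 + 8.7·1)s + 8.7·36.5 = 0.
That is s² + 16.3s + 317.5 = 0, so ω_n = 17.82 rad/s and ζ = 16.3/(2·17.82) = 0.4574.
%OS = 100·exp(−πζ/√(1−ζ²)) = 19.9%.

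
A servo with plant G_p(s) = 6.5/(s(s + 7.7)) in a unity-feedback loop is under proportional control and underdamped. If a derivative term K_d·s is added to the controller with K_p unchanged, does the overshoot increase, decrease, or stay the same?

decrease

The derivative term adds K·K_d to the s-coefficient of the characteristic equation, raising 2ζω_n while ω_n is unchanged; ζ increases, so overshoot decreases.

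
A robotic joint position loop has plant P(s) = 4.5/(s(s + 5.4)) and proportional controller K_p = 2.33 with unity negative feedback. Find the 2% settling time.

T_s ≈ 1.48 s

From 1 + K_pP(s) = 0: s² + 5.4s + 10.48 = 0 ⇒ ω_n = 3.238, ζ = 0.8338.
2% settling time T_s ≈ 4/(ζω_n) = 4/2.7 = 1.48 s.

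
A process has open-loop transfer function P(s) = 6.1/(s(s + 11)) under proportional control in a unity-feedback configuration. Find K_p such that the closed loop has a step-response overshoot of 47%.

K_p = 90.8

From %OS = 100·exp(−πζ/√(1−ζ²)) = 47%, ζ = −ln(0.47)/√(π²+ln²(0.47)) = 0.2337.
Characteristic equation s² + 11s + 6.1K_p = 0 gives ζ = 11/(2√(6.1K_p)).
Setting ζ = 0.2337: √(6.1K_p) = 11/(2·0.2337) = 23.54, so K_p = 554/6.1 = 90.8.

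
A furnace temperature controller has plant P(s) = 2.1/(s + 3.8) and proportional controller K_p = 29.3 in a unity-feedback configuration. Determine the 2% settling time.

Closed-loop transfer function: T(s) = K_p·P(s)/(1 + K_p·P(s)) = 61.53/(s + 3.8 + 61.53) = 61.53/(s + 65.33).
Time constant τ = 1/65.33 = 0.01531 s, so the 2% settling time is about 4τ = 0.0612 s.

T_s ≈ 0.0612 s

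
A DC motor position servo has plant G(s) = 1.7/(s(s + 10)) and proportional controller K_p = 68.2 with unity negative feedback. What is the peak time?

T_p = 0.329 s

From 1 + K_pG(s) = 0: s² + 10s + 115.9 = 0 ⇒ ω_n = 10.77, ζ = 0.4644.
Damped frequency ω_d = ω_n√(1−ζ²) = 9.536 rad/s, so peak time T_p = π/ω_d = 0.329 s.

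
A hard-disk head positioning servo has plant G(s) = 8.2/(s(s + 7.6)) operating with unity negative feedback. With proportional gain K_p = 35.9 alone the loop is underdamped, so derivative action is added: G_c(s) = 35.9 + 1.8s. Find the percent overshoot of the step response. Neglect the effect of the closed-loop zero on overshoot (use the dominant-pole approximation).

Forward path: (35.9 + 1.8s)·8.2/(s(s+7.6)). The closed-loop characteristic equation is s² + (7.6 + 8.2·1.8)s + 8.2·35.9 = 0.
That is s² + 22.36s + 294.4 = 0, so ω_n = 17.16 rad/s and ζ = 22.36/(2·17.16) = 0.6516.
%OS = 100·exp(−πζ/√(1−ζ²)) = 6.73%.

6.73%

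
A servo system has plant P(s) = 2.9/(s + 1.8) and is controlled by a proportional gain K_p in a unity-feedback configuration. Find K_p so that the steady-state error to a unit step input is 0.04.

K_p = 14.9

For a type-0 loop with proportional control, e_ss = 1/(1 + K_p·P(0)).
P(0) = 1.611. Require 1/(1 + K_p·1.611) = 0.04, so 1 + 1.611·K_p = 25.
K_p = (25 − 1)/1.611 = 14.9.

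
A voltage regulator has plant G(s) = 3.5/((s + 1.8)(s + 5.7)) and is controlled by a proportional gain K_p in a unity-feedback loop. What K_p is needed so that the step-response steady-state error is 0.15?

For a type-0 loop with proportional control, e_ss = 1/(1 + K_p·G(0)).
G(0) = 0.3411. Require 1/(1 + K_p·0.3411) = 0.15, so 1 + 0.3411·K_p = 6.667.
K_p = (6.667 − 1)/0.3411 = 16.6.

K_p = 16.6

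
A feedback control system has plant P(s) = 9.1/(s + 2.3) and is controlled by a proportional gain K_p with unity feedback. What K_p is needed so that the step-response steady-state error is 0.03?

The loop is type 0, so e_ss(step) = 1/(1 + K_pos) with K_pos = K_p·P(0).
P(0) = 3.957. Require 1/(1 + K_p·3.957) = 0.03, so 1 + 3.957·K_p = 33.33.
K_p = (33.33 − 1)/3.957 = 8.17.

K_p = 8.17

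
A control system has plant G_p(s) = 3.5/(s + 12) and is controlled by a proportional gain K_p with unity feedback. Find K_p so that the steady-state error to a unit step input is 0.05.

The loop is type 0, so e_ss(step) = 1/(1 + K_pos) with K_pos = K_p·G_p(0).
G_p(0) = 0.2917. Require 1/(1 + K_p·0.2917) = 0.05, so 1 + 0.2917·K_p = 20.
K_p = (20 − 1)/0.2917 = 65.1.

K_p = 65.1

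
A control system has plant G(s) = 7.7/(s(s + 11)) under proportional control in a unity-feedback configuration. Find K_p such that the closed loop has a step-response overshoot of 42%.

From %OS = 100·exp(−πζ/√(1−ζ²)) = 42%, ζ = −ln(0.42)/√(π²+ln²(0.42)) = 0.2662.
Characteristic equation s² + 11s + 7.7K_p = 0 gives ζ = 11/(2√(7.7K_p)).
Setting ζ = 0.2662: √(7.7K_p) = 11/(2·0.2662) = 20.66, so K_p = 427/7.7 = 55.5.

K_p = 55.5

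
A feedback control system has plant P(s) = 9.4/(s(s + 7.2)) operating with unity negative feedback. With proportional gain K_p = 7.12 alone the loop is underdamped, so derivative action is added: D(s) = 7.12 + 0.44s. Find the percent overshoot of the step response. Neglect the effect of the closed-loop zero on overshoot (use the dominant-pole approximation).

Forward path: (7.12 + 0.44s)·9.4/(s(s+7.2)). The closed-loop characteristic equation is s² + (7.2 + 9.4·0.44)s + 9.4·7.12 = 0.
That is s² + 11.34s + 66.93 = 0, so ω_n = 8.181 rad/s and ζ = 11.34/(2·8.181) = 0.6928.
%OS = 100·exp(−πζ/√(1−ζ²)) = 4.89%.

4.89%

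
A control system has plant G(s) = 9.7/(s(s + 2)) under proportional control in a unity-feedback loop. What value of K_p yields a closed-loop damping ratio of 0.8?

K_p = 0.161

Closed-loop characteristic equation: s² + 2s + K_p·9.7 = 0.
So ω_n = √(9.7K_p) and 2ζω_n = 2, giving ζ = 2/(2√(9.7K_p)).
Setting ζ = 0.8: √(9.7K_p) = 2/(2·0.8) = 1.25, so K_p = 1.562/9.7 = 0.161.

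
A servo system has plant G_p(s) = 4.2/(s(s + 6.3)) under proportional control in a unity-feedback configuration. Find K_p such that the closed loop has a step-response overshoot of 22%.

K_p = 12.5

From %OS = 100·exp(−πζ/√(1−ζ²)) = 22%, ζ = −ln(0.22)/√(π²+ln²(0.22)) = 0.4342.
Characteristic equation s² + 6.3s + 4.2K_p = 0 gives ζ = 6.3/(2√(4.2K_p)).
Setting ζ = 0.4342: √(4.2K_p) = 6.3/(2·0.4342) = 7.255, so K_p = 52.64/4.2 = 12.5.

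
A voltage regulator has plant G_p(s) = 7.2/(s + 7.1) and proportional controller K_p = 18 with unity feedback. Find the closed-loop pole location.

Closed-loop transfer function: T(s) = K_p·G_p(s)/(1 + K_p·G_p(s)) = 129.6/(s + 7.1 + 129.6) = 129.6/(s + 136.7).
The closed-loop pole is at s = −136.7.

s = -136.7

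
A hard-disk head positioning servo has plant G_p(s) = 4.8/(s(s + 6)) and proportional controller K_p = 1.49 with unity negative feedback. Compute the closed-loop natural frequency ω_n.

The closed-loop denominator is s(s+6) + 1.49·4.8 = s² + 6s + 7.152.
Matching s² + 2ζω_n s + ω_n²: ω_n = √7.152 = 2.674 rad/s and 2ζω_n = 6, so ζ = 6/(2·2.674) = 1.12.

ω_n = 2.67 rad/s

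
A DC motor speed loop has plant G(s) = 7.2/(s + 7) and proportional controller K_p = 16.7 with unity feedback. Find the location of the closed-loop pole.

s = -127.2

Closed-loop transfer function: T(s) = K_p·G(s)/(1 + K_p·G(s)) = 120.2/(s + 7 + 120.2) = 120.2/(s + 127.2).
The closed-loop pole is at s = −127.2.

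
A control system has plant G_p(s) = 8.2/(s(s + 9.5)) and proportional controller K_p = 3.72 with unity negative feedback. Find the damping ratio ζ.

ζ = 0.86

With unity feedback the closed-loop characteristic equation is s² + 9.5s + 3.72·8.2 = s² + 9.5s + 30.5 = 0.
So ω_n² = 30.5 ⇒ ω_n = 5.523 rad/s, and ζ = 9.5/(2ω_n) = 0.86.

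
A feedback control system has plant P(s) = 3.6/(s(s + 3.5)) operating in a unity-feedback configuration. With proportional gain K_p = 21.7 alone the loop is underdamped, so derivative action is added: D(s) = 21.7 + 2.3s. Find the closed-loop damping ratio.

Forward path: (21.7 + 2.3s)·3.6/(s(s+3.5)). The closed-loop characteristic equation is s² + (3.5 + 3.6·2.3)s + 3.6·21.7 = 0.
That is s² + 11.78s + 78.12 = 0, so ω_n = 8.839 rad/s and ζ = 11.78/(2·8.839) = 0.6664.

ζ = 0.666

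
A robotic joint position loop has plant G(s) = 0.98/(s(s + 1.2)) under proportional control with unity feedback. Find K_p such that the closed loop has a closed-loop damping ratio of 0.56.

Closed-loop characteristic equation: s² + 1.2s + K_p·0.98 = 0.
So ω_n = √(0.98K_p) and 2ζω_n = 1.2, giving ζ = 1.2/(2√(0.98K_p)).
Setting ζ = 0.56: √(0.98K_p) = 1.2/(2·0.56) = 1.071, so K_p = 1.148/0.98 = 1.17.

K_p = 1.17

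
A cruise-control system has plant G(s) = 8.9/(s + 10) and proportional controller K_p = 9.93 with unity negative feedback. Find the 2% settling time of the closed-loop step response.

Closed-loop transfer function: T(s) = K_p·G(s)/(1 + K_p·G(s)) = 88.38/(s + 10 + 88.38) = 88.38/(s + 98.38).
Time constant τ = 1/98.38 = 0.01016 s, so the 2% settling time is about 4τ = 0.0407 s.

T_s ≈ 0.0407 s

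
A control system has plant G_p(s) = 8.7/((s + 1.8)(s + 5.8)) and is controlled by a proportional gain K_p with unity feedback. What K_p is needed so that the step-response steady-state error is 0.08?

For a type-0 loop with proportional control, e_ss = 1/(1 + K_p·G_p(0)).
G_p(0) = 0.8333. Require 1/(1 + K_p·0.8333) = 0.08, so 1 + 0.8333·K_p = 12.5.
K_p = (12.5 − 1)/0.8333 = 13.8.

K_p = 13.8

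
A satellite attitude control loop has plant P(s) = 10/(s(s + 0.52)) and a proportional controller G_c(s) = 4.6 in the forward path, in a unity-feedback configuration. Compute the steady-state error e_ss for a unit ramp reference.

The loop has one pole at the origin (type 1). Velocity error constant K_v = lim_{s→0} s·G_c(s)P(s) = 4.6·10/0.52 = 88.46.
Steady-state error to a unit ramp: e_ss = 1/K_v = 0.0113.

0.0113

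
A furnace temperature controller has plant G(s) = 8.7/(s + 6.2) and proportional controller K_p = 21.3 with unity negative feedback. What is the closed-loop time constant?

τ = 0.00522 s

Closed-loop transfer function: T(s) = K_p·G(s)/(1 + K_p·G(s)) = 185.3/(s + 6.2 + 185.3) = 185.3/(s + 191.5).
Time constant τ = 1/191.5 = 0.00522 s.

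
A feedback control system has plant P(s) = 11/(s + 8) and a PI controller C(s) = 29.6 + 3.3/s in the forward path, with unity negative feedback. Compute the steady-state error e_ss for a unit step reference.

0

The open loop C(s)P(s) has a pole at the origin (type 1), so the static position error constant is infinite and e_ss = 1/(1+∞) = 0.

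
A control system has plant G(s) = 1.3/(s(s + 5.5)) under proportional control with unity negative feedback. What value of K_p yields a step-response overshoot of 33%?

K_p = 52.5

From %OS = 100·exp(−πζ/√(1−ζ²)) = 33%, ζ = −ln(0.33)/√(π²+ln²(0.33)) = 0.3328.
Characteristic equation s² + 5.5s + 1.3K_p = 0 gives ζ = 5.5/(2√(1.3K_p)).
Setting ζ = 0.3328: √(1.3K_p) = 5.5/(2·0.3328) = 8.264, so K_p = 68.29/1.3 = 52.5.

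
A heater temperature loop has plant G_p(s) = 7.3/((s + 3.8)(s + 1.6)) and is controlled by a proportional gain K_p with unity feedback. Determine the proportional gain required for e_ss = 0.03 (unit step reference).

K_p = 26.9

For a type-0 loop with proportional control, e_ss = 1/(1 + K_p·G_p(0)).
G_p(0) = 1.201. Require 1/(1 + K_p·1.201) = 0.03, so 1 + 1.201·K_p = 33.33.
K_p = (33.33 − 1)/1.201 = 26.9.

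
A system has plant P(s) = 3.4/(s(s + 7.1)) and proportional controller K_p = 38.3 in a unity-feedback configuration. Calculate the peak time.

T_p = 0.29 s

From 1 + K_pP(s) = 0: s² + 7.1s + 130.2 = 0 ⇒ ω_n = 11.41, ζ = 0.3111.
Damped frequency ω_d = ω_n√(1−ζ²) = 10.85 rad/s, so peak time T_p = π/ω_d = 0.29 s.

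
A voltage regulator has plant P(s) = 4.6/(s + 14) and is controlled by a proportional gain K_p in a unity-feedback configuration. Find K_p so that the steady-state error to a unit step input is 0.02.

The loop is type 0, so e_ss(step) = 1/(1 + K_pos) with K_pos = K_p·P(0).
P(0) = 0.3286. Require 1/(1 + K_p·0.3286) = 0.02, so 1 + 0.3286·K_p = 50.
K_p = (50 − 1)/0.3286 = 149.

K_p = 149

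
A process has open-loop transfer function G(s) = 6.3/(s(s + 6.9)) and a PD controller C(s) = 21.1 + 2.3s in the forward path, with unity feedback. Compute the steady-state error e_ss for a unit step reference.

The open loop C(s)G(s) has a pole at the origin (type 1), so the static position error constant is infinite and e_ss = 1/(1+∞) = 0.

0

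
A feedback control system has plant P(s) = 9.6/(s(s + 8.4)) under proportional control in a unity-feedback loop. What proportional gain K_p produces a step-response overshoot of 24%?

From %OS = 100·exp(−πζ/√(1−ζ²)) = 24%, ζ = −ln(0.24)/√(π²+ln²(0.24)) = 0.4136.
Characteristic equation s² + 8.4s + 9.6K_p = 0 gives ζ = 8.4/(2√(9.6K_p)).
Setting ζ = 0.4136: √(9.6K_p) = 8.4/(2·0.4136) = 10.15, so K_p = 103.1/9.6 = 10.7.

K_p = 10.7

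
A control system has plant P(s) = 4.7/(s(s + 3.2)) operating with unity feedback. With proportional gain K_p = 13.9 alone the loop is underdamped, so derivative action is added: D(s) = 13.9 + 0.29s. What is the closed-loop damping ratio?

Forward path: (13.9 + 0.29s)·4.7/(s(s+3.2)). The closed-loop characteristic equation is s² + (3.2 + 4.7·0.29)s + 4.7·13.9 = 0.
That is s² + 4.563s + 65.33 = 0, so ω_n = 8.083 rad/s and ζ = 4.563/(2·8.083) = 0.2823.

ζ = 0.282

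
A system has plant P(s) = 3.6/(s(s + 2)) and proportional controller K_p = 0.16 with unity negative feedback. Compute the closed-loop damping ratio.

The closed-loop denominator is s(s+2) + 0.16·3.6 = s² + 2s + 0.576.
Matching s² + 2ζω_n s + ω_n²: ω_n = √0.576 = 0.7589 rad/s and 2ζω_n = 2, so ζ = 2/(2·0.7589) = 1.32.

ζ = 1.32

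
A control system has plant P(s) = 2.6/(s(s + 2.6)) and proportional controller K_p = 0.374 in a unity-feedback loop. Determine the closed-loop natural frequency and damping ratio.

1 + K_p·P(s) = 0 gives s² + 2.6s + 0.9724 = 0.
So ω_n² = 0.9724 ⇒ ω_n = 0.9861 rad/s, and ζ = 2.6/(2ω_n) = 1.32.

ω_n = 0.986 rad/s, ζ = 1.32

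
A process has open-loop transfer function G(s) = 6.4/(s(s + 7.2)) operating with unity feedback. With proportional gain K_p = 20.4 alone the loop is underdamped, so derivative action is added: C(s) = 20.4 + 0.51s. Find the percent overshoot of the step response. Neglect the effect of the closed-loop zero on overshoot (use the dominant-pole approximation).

19.8%

Forward path: (20.4 + 0.51s)·6.4/(s(s+7.2)). The closed-loop characteristic equation is s² + (7.2 + 6.4·0.51)s + 6.4·20.4 = 0.
That is s² + 10.46s + 130.6 = 0, so ω_n = 11.43 rad/s and ζ = 10.46/(2·11.43) = 0.4579.
%OS = 100·exp(−πζ/√(1−ζ²)) = 19.8%.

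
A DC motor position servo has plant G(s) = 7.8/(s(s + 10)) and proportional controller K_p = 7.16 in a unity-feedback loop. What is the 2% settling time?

Closed-loop characteristic equation: s² + 10s + 55.85 = 0, so ω_n = 7.473 rad/s and ζ = 10/(2·7.473) = 0.6691.
2% settling time T_s ≈ 4/(ζω_n) = 4/5 = 0.8 s.

T_s ≈ 0.8 s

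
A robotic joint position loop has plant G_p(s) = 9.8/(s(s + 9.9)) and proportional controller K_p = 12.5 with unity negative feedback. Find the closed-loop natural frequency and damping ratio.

ω_n = 11.1 rad/s, ζ = 0.447

With unity feedback the closed-loop characteristic equation is s² + 9.9s + 12.5·9.8 = s² + 9.9s + 122.5 = 0.
So ω_n² = 122.5 ⇒ ω_n = 11.07 rad/s, and ζ = 9.9/(2ω_n) = 0.447.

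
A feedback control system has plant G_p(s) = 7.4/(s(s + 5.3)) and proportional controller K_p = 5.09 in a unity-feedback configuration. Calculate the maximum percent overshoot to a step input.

22.2%

Closed-loop characteristic equation: s² + 5.3s + 37.67 = 0, so ω_n = 6.137 rad/s and ζ = 5.3/(2·6.137) = 0.4318.
%OS = 100·exp(−πζ/√(1−ζ²)) = 100·exp(−π·0.4318/√0.8136) = 22.2%.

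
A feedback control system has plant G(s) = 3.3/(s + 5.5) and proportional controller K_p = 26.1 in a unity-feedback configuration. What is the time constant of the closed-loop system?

τ = 0.0109 s

Closed-loop transfer function: T(s) = K_p·G(s)/(1 + K_p·G(s)) = 86.13/(s + 5.5 + 86.13) = 86.13/(s + 91.63).
Time constant τ = 1/91.63 = 0.0109 s.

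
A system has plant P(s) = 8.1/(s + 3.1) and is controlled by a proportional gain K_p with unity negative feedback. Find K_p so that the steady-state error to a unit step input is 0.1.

K_p = 3.44

Steady-state error for a unit step on this type-0 loop is 1/(1 + K_p·P(0)).
P(0) = 2.613. Require 1/(1 + K_p·2.613) = 0.1, so 1 + 2.613·K_p = 10.
K_p = (10 − 1)/2.613 = 3.44.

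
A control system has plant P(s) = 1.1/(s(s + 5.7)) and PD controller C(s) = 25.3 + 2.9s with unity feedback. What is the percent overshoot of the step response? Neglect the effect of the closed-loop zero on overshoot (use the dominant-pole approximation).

Forward path: (25.3 + 2.9s)·1.1/(s(s+5.7)). The closed-loop characteristic equation is s² + (5.7 + 1.1·2.9)s + 1.1·25.3 = 0.
That is s² + 8.89s + 27.83 = 0, so ω_n = 5.275 rad/s and ζ = 8.89/(2·5.275) = 0.8426.
%OS = 100·exp(−πζ/√(1−ζ²)) = 0.734%.

0.734%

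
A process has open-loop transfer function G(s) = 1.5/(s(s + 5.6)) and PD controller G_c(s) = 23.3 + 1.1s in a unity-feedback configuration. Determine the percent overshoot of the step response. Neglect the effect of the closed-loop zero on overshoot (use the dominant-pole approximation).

Forward path: (23.3 + 1.1s)·1.5/(s(s+5.6)). The closed-loop characteristic equation is s² + (5.6 + 1.5·1.1)s + 1.5·23.3 = 0.
That is s² + 7.25s + 34.95 = 0, so ω_n = 5.912 rad/s and ζ = 7.25/(2·5.912) = 0.6132.
%OS = 100·exp(−πζ/√(1−ζ²)) = 8.73%.

8.73%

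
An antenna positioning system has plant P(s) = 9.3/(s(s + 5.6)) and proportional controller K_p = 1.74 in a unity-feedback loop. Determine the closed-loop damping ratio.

The closed-loop denominator is s(s+5.6) + 1.74·9.3 = s² + 5.6s + 16.18.
Matching s² + 2ζω_n s + ω_n²: ω_n = √16.18 = 4.023 rad/s and 2ζω_n = 5.6, so ζ = 5.6/(2·4.023) = 0.696.

ζ = 0.696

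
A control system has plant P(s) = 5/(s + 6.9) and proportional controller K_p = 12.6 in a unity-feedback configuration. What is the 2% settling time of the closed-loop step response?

T_s ≈ 0.0572 s

Closed-loop transfer function: T(s) = K_p·P(s)/(1 + K_p·P(s)) = 63/(s + 6.9 + 63) = 63/(s + 69.9).
Time constant τ = 1/69.9 = 0.01431 s, so the 2% settling time is about 4τ = 0.0572 s.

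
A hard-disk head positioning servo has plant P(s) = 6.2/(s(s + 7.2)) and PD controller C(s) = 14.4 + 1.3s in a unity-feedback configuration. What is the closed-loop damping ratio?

Forward path: (14.4 + 1.3s)·6.2/(s(s+7.2)). The closed-loop characteristic equation is s² + (7.2 + 6.2·1.3)s + 6.2·14.4 = 0.
That is s² + 15.26s + 89.28 = 0, so ω_n = 9.449 rad/s and ζ = 15.26/(2·9.449) = 0.8075.

ζ = 0.808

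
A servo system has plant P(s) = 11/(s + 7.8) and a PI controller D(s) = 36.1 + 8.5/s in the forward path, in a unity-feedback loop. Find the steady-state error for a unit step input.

The open loop D(s)P(s) has a pole at the origin (type 1), so the static position error constant is infinite and e_ss = 1/(1+∞) = 0.

0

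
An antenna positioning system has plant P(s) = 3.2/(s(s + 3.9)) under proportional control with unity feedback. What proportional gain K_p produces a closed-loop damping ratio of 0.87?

K_p = 1.57

Closed-loop characteristic equation: s² + 3.9s + K_p·3.2 = 0.
So ω_n = √(3.2K_p) and 2ζω_n = 3.9, giving ζ = 3.9/(2√(3.2K_p)).
Setting ζ = 0.87: √(3.2K_p) = 3.9/(2·0.87) = 2.241, so K_p = 5.024/3.2 = 1.57.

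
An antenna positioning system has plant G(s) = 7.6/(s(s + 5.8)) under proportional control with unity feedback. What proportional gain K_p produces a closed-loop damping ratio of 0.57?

K_p = 3.41

Closed-loop characteristic equation: s² + 5.8s + K_p·7.6 = 0.
So ω_n = √(7.6K_p) and 2ζω_n = 5.8, giving ζ = 5.8/(2√(7.6K_p)).
Setting ζ = 0.57: √(7.6K_p) = 5.8/(2·0.57) = 5.088, so K_p = 25.88/7.6 = 3.41.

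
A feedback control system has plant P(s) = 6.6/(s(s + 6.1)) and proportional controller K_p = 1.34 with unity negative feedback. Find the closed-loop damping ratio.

ζ = 1.03

The closed-loop denominator is s(s+6.1) + 1.34·6.6 = s² + 6.1s + 8.844.
Matching s² + 2ζω_n s + ω_n²: ω_n = √8.844 = 2.974 rad/s and 2ζω_n = 6.1, so ζ = 6.1/(2·2.974) = 1.03.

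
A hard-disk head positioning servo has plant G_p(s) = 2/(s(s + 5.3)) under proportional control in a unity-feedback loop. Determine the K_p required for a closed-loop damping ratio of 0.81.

Closed-loop characteristic equation: s² + 5.3s + K_p·2 = 0.
So ω_n = √(2K_p) and 2ζω_n = 5.3, giving ζ = 5.3/(2√(2K_p)).
Setting ζ = 0.81: √(2K_p) = 5.3/(2·0.81) = 3.272, so K_p = 10.7/2 = 5.35.

K_p = 5.35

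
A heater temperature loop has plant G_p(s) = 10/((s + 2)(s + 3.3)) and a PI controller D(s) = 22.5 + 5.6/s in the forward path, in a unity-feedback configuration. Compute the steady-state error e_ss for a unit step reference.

The open loop D(s)G_p(s) has a pole at the origin (type 1), so the static position error constant is infinite and e_ss = 1/(1+∞) = 0.

0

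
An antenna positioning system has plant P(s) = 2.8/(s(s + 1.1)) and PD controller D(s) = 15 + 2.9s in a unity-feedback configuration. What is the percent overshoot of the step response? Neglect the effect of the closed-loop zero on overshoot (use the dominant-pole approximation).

Forward path: (15 + 2.9s)·2.8/(s(s+1.1)). The closed-loop characteristic equation is s² + (1.1 + 2.8·2.9)s + 2.8·15 = 0.
That is s² + 9.22s + 42 = 0, so ω_n = 6.481 rad/s and ζ = 9.22/(2·6.481) = 0.7113.
%OS = 100·exp(−πζ/√(1−ζ²)) = 4.16%.

4.16%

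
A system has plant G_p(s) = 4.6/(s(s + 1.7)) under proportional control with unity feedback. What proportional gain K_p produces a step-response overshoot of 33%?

K_p = 1.42

From %OS = 100·exp(−πζ/√(1−ζ²)) = 33%, ζ = −ln(0.33)/√(π²+ln²(0.33)) = 0.3328.
Characteristic equation s² + 1.7s + 4.6K_p = 0 gives ζ = 1.7/(2√(4.6K_p)).
Setting ζ = 0.3328: √(4.6K_p) = 1.7/(2·0.3328) = 2.554, so K_p = 6.524/4.6 = 1.42.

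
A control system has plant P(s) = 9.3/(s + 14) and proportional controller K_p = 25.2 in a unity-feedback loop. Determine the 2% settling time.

T_s ≈ 0.0161 s

Closed-loop transfer function: T(s) = K_p·P(s)/(1 + K_p·P(s)) = 234.4/(s + 14 + 234.4) = 234.4/(s + 248.4).
Time constant τ = 1/248.4 = 0.004026 s, so the 2% settling time is about 4τ = 0.0161 s.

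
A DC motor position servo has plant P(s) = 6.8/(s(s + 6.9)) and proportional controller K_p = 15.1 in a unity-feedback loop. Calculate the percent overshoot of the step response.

Closed-loop characteristic equation: s² + 6.9s + 102.7 = 0, so ω_n = 10.13 rad/s and ζ = 6.9/(2·10.13) = 0.3405.
%OS = 100·exp(−πζ/√(1−ζ²)) = 100·exp(−π·0.3405/√0.8841) = 32.1%.

32.1%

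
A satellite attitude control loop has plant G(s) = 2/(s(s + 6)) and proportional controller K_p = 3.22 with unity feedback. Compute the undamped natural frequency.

ω_n = 2.54 rad/s

The closed-loop denominator is s(s+6) + 3.22·2 = s² + 6s + 6.44.
So ω_n² = 6.44 ⇒ ω_n = 2.538 rad/s, and ζ = 6/(2ω_n) = 1.18.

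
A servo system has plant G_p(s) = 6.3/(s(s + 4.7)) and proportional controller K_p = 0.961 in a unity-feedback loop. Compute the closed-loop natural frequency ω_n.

1 + K_p·G_p(s) = 0 gives s² + 4.7s + 6.054 = 0.
Matching s² + 2ζω_n s + ω_n²: ω_n = √6.054 = 2.461 rad/s and 2ζω_n = 4.7, so ζ = 4.7/(2·2.461) = 0.955.

ω_n = 2.46 rad/s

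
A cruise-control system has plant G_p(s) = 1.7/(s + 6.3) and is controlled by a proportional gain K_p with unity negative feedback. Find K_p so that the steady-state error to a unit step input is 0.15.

K_p = 21

The loop is type 0, so e_ss(step) = 1/(1 + K_pos) with K_pos = K_p·G_p(0).
G_p(0) = 0.2698. Require 1/(1 + K_p·0.2698) = 0.15, so 1 + 0.2698·K_p = 6.667.
K_p = (6.667 − 1)/0.2698 = 21.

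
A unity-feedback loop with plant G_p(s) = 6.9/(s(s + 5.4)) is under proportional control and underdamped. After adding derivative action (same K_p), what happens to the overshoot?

decrease

The derivative term adds K·K_d to the s-coefficient of the characteristic equation, raising 2ζω_n while ω_n is unchanged; ζ increases, so overshoot decreases.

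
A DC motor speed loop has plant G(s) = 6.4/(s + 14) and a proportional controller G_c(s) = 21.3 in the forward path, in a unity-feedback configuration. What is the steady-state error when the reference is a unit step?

The loop is type 0. Static position error constant K_pos = G_c(0)·G(0) = 21.3·0.4571 = 9.737.
Steady-state error to a unit step: e_ss = 1/(1+K_pos) = 1/10.74 = 0.0931.

0.0931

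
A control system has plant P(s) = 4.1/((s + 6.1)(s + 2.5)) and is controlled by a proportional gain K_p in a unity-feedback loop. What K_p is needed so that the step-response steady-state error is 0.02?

K_p = 182

Steady-state error for a unit step on this type-0 loop is 1/(1 + K_p·P(0)).
P(0) = 0.2689. Require 1/(1 + K_p·0.2689) = 0.02, so 1 + 0.2689·K_p = 50.
K_p = (50 − 1)/0.2689 = 182.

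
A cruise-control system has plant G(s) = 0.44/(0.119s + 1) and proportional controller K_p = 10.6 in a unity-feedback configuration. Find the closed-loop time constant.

Closed loop: T(s) = K_p·G/(1+K_p·G) = 4.664/(0.119s + 1 + 4.664), with pole at s = −(1 + 4.664)/0.119 = −47.6.
Closed-loop time constant τ = 1/47.6 = 0.021 s.

τ = 0.021 s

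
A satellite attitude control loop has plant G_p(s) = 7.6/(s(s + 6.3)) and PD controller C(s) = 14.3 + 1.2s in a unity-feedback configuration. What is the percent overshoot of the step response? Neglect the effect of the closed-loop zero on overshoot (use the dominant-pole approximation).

Forward path: (14.3 + 1.2s)·7.6/(s(s+6.3)). The closed-loop characteristic equation is s² + (6.3 + 7.6·1.2)s + 7.6·14.3 = 0.
That is s² + 15.42s + 108.7 = 0, so ω_n = 10.42 rad/s and ζ = 15.42/(2·10.42) = 0.7396.
%OS = 100·exp(−πζ/√(1−ζ²)) = 3.17%.

3.17%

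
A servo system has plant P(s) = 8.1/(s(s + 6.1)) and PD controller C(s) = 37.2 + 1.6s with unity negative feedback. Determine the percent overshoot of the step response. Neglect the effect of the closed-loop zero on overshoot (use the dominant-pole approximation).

12.7%

Forward path: (37.2 + 1.6s)·8.1/(s(s+6.1)). The closed-loop characteristic equation is s² + (6.1 + 8.1·1.6)s + 8.1·37.2 = 0.
That is s² + 19.06s + 301.3 = 0, so ω_n = 17.36 rad/s and ζ = 19.06/(2·17.36) = 0.549.
%OS = 100·exp(−πζ/√(1−ζ²)) = 12.7%.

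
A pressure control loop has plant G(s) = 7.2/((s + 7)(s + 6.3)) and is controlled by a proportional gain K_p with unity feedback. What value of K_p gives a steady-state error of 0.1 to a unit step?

The loop is type 0, so e_ss(step) = 1/(1 + K_pos) with K_pos = K_p·G(0).
G(0) = 0.1633. Require 1/(1 + K_p·0.1633) = 0.1, so 1 + 0.1633·K_p = 10.
K_p = (10 − 1)/0.1633 = 55.1.

K_p = 55.1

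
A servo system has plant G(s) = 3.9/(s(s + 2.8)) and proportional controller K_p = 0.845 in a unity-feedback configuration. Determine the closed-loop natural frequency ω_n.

ω_n = 1.82 rad/s

1 + K_p·G(s) = 0 gives s² + 2.8s + 3.295 = 0.
So ω_n² = 3.295 ⇒ ω_n = 1.815 rad/s, and ζ = 2.8/(2ω_n) = 0.771.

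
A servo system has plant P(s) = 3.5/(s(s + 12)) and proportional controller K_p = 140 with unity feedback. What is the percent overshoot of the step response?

Closed-loop characteristic equation: s² + 12s + 490 = 0, so ω_n = 22.14 rad/s and ζ = 12/(2·22.14) = 0.2711.
%OS = 100·exp(−πζ/√(1−ζ²)) = 100·exp(−π·0.2711/√0.9265) = 41.3%.

41.3%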